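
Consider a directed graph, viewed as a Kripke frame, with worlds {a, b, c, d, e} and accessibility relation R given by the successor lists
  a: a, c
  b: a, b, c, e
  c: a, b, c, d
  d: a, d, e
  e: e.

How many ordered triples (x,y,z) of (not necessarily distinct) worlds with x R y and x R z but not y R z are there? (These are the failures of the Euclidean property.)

15

Enumerating: (b,a,b), (b,a,e), (b,c,e), (b,e,a), (b,e,b), (b,e,c), (c,a,b), (c,a,d), (c,b,d), (c,d,b), (c,d,c), (d,a,d), (d,a,e), (d,e,a), (d,e,d).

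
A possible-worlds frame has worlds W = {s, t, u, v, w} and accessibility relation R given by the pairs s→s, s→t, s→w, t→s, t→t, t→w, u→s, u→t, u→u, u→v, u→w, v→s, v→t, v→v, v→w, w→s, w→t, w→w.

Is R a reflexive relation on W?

Yes

Reflexive: yes — every world is R-related to itself.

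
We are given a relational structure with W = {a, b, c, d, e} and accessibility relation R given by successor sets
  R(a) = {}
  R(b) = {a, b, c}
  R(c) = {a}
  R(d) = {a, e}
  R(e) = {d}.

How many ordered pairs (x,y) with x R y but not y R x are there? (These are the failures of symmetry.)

Enumerating: (b,a), (b,c), (c,a), (d,a).

4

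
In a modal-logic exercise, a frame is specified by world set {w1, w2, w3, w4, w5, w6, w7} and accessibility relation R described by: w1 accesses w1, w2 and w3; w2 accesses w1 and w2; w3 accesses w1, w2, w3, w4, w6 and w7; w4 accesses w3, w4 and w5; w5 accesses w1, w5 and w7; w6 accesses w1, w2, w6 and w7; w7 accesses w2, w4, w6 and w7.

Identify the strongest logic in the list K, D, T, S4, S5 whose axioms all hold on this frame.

Serial (axiom D): yes — every world has a successor (e.g. w1 R w1).
Reflexive (axiom T): yes — every world is R-related to itself.
Transitive (axiom 4): no — w1 R w3 and w3 R w4, but not w1 R w4.
Euclidean (axiom 5): no — w1 R w2 and w1 R w3, but not w2 R w3.
So F validates K, D, T; S4 would additionally require R to be transitive. The strongest is T.

T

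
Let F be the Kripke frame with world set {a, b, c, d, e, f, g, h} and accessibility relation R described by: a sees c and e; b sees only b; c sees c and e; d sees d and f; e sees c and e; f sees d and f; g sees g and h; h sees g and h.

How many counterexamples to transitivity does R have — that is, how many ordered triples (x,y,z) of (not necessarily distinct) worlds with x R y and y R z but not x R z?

0

R is transitive; there are no such tuples.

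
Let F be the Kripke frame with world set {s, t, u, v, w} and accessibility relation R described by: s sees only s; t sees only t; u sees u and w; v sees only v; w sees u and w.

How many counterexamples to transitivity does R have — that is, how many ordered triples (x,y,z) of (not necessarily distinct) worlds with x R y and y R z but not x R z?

0

R is transitive; there are no such tuples.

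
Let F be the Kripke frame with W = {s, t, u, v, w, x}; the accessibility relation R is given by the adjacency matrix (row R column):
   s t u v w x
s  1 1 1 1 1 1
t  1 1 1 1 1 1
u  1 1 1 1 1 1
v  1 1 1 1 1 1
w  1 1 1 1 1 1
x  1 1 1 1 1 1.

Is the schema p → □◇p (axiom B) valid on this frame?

The schema B characterises exactly the symmetric frames.
Symmetric: yes — every pair in R has its reverse in R.

Yes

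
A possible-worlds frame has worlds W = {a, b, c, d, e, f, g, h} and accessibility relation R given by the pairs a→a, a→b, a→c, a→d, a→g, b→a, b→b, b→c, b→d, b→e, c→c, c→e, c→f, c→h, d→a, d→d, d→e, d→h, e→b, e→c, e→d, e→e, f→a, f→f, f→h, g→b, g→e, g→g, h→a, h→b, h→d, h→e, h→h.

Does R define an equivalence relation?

Reflexive: yes — every world is R-related to itself.
Symmetric: no — a R c but not c R a.
Transitive: no — a R b and b R e, but not a R e.
So R is not an equivalence relation.

No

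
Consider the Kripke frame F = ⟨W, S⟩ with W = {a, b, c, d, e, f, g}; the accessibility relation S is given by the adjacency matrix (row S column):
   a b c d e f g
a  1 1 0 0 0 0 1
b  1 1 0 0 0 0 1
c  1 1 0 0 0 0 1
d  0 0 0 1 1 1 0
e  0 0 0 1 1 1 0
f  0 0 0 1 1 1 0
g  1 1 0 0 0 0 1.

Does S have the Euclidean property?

Euclidean: yes — any two successors of a common world are S-related.

Yes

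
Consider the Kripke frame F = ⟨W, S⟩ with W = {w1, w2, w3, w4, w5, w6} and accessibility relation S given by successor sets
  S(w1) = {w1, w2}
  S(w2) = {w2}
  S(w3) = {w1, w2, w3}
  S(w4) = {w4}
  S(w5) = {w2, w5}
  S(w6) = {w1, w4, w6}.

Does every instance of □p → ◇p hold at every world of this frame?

Yes

Axiom D corresponds to the accessibility relation being serial.
Serial: yes — every world has a successor (e.g. w1 S w1).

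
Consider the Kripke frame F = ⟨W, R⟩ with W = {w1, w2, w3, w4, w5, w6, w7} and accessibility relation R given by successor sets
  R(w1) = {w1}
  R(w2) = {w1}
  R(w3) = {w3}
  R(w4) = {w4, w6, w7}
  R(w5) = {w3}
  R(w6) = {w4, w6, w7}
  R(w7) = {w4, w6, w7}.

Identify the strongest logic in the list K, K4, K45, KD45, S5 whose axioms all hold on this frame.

KD45

Transitive (axiom 4): yes — every two-step R-path is closed by a direct edge.
Euclidean (axiom 5): yes — any two successors of a common world are R-related.
Serial (axiom D): yes — every world has a successor (e.g. w1 R w1).
Reflexive (axiom T): no — w2 is not related to itself.
So F validates K, K4, K45, KD45; S5 would additionally require R to be reflexive. The strongest is KD45.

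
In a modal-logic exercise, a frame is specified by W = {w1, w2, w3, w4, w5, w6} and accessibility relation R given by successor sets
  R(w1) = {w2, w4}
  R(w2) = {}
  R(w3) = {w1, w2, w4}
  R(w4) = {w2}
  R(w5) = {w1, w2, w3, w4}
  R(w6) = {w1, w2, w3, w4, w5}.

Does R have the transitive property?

Transitive: yes — every two-step R-path is closed by a direct edge.

Yes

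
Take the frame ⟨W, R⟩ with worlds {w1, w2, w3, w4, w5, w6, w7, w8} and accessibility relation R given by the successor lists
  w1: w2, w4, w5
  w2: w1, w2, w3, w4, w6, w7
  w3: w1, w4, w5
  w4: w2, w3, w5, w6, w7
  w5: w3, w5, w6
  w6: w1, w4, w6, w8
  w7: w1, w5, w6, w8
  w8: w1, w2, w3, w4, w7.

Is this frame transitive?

No

Transitive: no — w1 R w2 and w2 R w3, but not w1 R w3.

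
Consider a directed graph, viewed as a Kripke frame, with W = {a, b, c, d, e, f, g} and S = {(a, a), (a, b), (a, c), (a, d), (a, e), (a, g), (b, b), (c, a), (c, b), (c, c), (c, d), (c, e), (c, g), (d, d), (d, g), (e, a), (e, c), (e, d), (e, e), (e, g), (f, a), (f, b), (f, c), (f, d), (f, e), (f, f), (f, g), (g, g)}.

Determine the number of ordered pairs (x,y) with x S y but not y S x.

Enumerating: (a,b), (a,d), (a,g), (c,b), (c,d), (c,g), (d,g), (e,d), (e,g), (f,a), (f,b), (f,c), (f,d), (f,e), (f,g).

15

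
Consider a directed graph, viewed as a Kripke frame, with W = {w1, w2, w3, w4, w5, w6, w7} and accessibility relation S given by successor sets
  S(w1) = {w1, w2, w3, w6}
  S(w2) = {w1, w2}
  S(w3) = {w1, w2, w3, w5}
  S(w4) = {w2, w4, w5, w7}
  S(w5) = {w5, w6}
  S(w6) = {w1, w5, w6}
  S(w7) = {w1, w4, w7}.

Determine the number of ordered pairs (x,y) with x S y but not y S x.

Enumerating: (w3,w2), (w3,w5), (w4,w2), (w4,w5), (w7,w1).

5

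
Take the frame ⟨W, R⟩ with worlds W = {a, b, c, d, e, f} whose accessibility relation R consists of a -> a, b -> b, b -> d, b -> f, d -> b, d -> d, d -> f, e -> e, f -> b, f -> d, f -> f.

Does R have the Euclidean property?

Yes

Euclidean: yes — any two successors of a common world are R-related.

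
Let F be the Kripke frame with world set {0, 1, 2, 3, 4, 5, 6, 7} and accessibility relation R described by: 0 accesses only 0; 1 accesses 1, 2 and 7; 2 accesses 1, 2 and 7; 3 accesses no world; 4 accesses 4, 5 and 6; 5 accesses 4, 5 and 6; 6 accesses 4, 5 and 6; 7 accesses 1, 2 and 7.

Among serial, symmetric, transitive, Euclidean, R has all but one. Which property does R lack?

Serial: no — 3 has no R-successor.
Symmetric: yes — every pair in R has its reverse in R.
Transitive: yes — every two-step R-path is closed by a direct edge.
Euclidean: yes — any two successors of a common world are R-related.
Only serial fails.

serial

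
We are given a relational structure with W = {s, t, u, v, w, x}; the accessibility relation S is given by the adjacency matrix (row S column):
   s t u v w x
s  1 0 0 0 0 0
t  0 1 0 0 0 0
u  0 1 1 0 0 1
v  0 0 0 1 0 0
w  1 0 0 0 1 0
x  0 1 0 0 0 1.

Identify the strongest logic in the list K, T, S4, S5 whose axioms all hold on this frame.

S4

Reflexive (axiom T): yes — every world is S-related to itself.
Transitive (axiom 4): yes — every two-step S-path is closed by a direct edge.
Euclidean (axiom 5): no — u S t and u S x, but not t S x.
So F validates K, T, S4; S5 would additionally require S to be Euclidean. The strongest is S4.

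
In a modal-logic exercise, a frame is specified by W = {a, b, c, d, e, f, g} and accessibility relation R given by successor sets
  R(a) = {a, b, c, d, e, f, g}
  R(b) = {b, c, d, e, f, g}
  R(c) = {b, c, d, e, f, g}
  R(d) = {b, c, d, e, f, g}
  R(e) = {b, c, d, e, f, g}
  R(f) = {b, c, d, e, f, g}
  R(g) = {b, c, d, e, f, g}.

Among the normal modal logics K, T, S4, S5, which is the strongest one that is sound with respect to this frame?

S4

Reflexive (axiom T): yes — every world is R-related to itself.
Transitive (axiom 4): yes — every two-step R-path is closed by a direct edge.
Euclidean (axiom 5): no — a R b and a R a, but not b R a.
So F validates K, T, S4; S5 would additionally require R to be Euclidean. The strongest is S4.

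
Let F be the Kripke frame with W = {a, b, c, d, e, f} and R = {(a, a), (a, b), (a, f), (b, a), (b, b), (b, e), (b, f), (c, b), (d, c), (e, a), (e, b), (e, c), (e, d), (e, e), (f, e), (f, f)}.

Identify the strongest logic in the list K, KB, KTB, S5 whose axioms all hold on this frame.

K

Symmetric (axiom B): no — a R f but not f R a.
Reflexive (axiom T): no — c is not related to itself.
Euclidean (axiom 5): no — a R f and a R b, but not f R b.
So F validates K; KB would additionally require R to be symmetric. The strongest is K.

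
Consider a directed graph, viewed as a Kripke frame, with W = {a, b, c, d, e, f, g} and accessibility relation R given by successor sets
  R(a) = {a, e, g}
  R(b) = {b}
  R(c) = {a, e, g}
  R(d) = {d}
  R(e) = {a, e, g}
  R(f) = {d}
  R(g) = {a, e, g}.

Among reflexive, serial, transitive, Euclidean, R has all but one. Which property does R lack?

Reflexive: no — c is not related to itself.
Serial: yes — every world has a successor (e.g. a R a).
Transitive: yes — every two-step R-path is closed by a direct edge.
Euclidean: yes — any two successors of a common world are R-related.
Only reflexive fails.

reflexive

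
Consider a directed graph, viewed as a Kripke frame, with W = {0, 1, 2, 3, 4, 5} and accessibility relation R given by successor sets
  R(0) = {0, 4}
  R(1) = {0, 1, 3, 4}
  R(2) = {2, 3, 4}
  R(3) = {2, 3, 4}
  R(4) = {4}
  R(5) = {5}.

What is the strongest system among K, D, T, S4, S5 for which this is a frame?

Serial (axiom D): yes — every world has a successor (e.g. 0 R 0).
Reflexive (axiom T): yes — every world is R-related to itself.
Transitive (axiom 4): no — 1 R 3 and 3 R 2, but not 1 R 2.
Euclidean (axiom 5): no — 1 R 0 and 1 R 3, but not 0 R 3.
So F validates K, D, T; S4 would additionally require R to be transitive. The strongest is T.

T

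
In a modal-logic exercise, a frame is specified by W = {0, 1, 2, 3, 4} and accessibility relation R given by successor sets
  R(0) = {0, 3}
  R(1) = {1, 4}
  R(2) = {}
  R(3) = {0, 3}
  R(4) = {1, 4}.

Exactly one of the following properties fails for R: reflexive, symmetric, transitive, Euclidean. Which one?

Reflexive: no — 2 is not related to itself.
Symmetric: yes — every pair in R has its reverse in R.
Transitive: yes — every two-step R-path is closed by a direct edge.
Euclidean: yes — any two successors of a common world are R-related.
Only reflexive fails.

reflexive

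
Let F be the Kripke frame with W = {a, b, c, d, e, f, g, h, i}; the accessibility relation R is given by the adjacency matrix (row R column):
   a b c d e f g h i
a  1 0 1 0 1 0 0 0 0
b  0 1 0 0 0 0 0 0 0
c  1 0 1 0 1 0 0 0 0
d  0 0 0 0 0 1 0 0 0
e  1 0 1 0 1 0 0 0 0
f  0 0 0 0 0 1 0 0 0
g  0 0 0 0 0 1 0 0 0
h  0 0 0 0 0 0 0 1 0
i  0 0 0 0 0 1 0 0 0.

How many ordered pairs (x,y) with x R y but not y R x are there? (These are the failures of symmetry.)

Enumerating: (d,f), (g,f), (i,f).

3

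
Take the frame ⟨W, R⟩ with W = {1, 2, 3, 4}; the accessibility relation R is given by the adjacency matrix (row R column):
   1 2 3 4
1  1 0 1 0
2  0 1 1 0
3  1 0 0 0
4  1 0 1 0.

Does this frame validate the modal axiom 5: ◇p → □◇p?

No

Axiom 5 corresponds to the accessibility relation being Euclidean.
Euclidean: no — 1 R 3 and 1 R 3, but not 3 R 3.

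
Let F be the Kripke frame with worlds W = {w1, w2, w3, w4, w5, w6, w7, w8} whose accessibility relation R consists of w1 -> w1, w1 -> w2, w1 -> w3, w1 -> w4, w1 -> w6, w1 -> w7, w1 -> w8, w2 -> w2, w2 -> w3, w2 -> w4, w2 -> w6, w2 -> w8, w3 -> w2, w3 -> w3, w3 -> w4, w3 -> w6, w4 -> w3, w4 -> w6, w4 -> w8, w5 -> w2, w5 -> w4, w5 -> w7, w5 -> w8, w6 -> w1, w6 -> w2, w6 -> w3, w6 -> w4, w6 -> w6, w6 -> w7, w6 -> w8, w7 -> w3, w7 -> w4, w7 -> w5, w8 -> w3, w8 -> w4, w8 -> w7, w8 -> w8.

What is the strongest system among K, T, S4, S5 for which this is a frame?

Reflexive (axiom T): no — w4 is not related to itself.
Transitive (axiom 4): no — w1 R w7 and w7 R w5, but not w1 R w5.
Euclidean (axiom 5): no — w1 R w2 and w1 R w7, but not w2 R w7.
So F validates K; T would additionally require R to be reflexive. The strongest is K.

K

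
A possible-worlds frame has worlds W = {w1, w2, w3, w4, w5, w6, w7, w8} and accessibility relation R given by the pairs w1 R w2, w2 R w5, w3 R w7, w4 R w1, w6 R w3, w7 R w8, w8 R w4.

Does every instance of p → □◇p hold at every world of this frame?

By correspondence theory, B is valid on a frame iff R is symmetric.
Symmetric: no — w1 R w2 but not w2 R w1.

No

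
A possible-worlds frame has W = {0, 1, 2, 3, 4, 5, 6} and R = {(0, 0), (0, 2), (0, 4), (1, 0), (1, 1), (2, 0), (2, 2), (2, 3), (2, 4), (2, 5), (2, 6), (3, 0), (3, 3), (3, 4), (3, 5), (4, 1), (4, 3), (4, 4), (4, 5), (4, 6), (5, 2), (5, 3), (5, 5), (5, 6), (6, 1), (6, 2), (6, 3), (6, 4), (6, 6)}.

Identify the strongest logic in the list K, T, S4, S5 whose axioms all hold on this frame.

T

Reflexive (axiom T): yes — every world is R-related to itself.
Transitive (axiom 4): no — 0 R 2 and 2 R 3, but not 0 R 3.
Euclidean (axiom 5): no — 0 R 4 and 0 R 2, but not 4 R 2.
So F validates K, T; S4 would additionally require R to be transitive. The strongest is T.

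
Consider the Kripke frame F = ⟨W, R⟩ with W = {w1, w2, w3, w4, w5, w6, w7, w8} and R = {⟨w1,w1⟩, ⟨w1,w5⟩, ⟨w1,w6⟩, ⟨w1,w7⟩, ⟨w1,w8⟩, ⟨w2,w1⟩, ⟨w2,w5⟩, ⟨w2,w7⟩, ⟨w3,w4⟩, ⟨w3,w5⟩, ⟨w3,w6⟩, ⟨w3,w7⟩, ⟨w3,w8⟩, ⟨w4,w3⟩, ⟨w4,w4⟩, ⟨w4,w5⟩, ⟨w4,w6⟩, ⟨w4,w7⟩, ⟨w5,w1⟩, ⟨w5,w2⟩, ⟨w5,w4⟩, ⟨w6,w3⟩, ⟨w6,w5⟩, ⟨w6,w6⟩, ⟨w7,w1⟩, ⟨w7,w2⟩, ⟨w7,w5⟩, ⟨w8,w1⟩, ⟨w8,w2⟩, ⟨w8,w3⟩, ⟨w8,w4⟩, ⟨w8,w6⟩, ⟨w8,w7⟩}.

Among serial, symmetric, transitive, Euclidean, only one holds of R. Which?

Serial: yes — every world has a successor (e.g. w1 R w1).
Symmetric: no — w1 R w6 but not w6 R w1.
Transitive: no — w1 R w5 and w5 R w2, but not w1 R w2.
Euclidean: no — w1 R w5 and w1 R w6, but not w5 R w6.
Only serial holds.

serial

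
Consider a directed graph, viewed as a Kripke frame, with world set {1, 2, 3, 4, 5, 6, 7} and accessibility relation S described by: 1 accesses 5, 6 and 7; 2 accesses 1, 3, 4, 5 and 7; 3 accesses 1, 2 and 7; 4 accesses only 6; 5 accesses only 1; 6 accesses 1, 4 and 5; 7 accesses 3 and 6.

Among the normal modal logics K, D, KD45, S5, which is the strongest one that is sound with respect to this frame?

D

Serial (axiom D): yes — every world has a successor (e.g. 1 S 5).
Euclidean (axiom 5): no — 1 S 5 and 1 S 6, but not 5 S 6.
Transitive (axiom 4): no — 1 S 6 and 6 S 4, but not 1 S 4.
Reflexive (axiom T): no — 1 is not related to itself.
So F validates K, D; KD45 would additionally require S to be Euclidean and transitive. The strongest is D.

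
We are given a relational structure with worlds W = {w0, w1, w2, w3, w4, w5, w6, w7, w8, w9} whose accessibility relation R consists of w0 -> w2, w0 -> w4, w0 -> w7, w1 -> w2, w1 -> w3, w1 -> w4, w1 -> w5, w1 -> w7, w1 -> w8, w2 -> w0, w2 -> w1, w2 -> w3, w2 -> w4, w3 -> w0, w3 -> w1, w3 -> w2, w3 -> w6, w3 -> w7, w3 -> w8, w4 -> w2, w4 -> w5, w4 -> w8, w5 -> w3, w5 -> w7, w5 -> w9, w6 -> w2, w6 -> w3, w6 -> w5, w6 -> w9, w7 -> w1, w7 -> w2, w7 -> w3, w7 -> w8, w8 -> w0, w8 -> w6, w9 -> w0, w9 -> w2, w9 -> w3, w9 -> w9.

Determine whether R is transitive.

Transitive: no — w0 R w2 and w2 R w1, but not w0 R w1.

No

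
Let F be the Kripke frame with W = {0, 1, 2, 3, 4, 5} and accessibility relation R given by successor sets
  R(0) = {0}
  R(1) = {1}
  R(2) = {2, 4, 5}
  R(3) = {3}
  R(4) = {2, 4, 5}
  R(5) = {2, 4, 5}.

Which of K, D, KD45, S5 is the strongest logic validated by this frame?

Serial (axiom D): yes — every world has a successor (e.g. 0 R 0).
Euclidean (axiom 5): yes — any two successors of a common world are R-related.
Transitive (axiom 4): yes — every two-step R-path is closed by a direct edge.
Reflexive (axiom T): yes — every world is R-related to itself.
So F validates K, D, KD45, S5. The strongest is S5.

S5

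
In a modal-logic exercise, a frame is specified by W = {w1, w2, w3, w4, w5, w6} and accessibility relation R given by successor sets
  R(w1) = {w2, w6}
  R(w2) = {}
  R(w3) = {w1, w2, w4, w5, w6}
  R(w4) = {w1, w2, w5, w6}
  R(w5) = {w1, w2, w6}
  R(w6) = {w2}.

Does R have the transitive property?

Transitive: yes — every two-step R-path is closed by a direct edge.

Yes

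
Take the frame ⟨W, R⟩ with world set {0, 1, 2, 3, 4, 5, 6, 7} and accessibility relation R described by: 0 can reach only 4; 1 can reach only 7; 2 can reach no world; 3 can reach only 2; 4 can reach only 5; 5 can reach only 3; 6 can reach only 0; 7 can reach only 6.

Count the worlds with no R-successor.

1

Enumerating: 2.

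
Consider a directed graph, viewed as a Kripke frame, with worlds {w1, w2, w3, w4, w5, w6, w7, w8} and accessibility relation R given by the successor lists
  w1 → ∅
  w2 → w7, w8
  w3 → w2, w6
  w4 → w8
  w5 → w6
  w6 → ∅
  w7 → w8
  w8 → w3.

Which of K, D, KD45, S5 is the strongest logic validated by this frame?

Serial (axiom D): no — w1 has no R-successor.
Euclidean (axiom 5): no — w2 R w8 and w2 R w7, but not w8 R w7.
Transitive (axiom 4): no — w2 R w8 and w8 R w3, but not w2 R w3.
Reflexive (axiom T): no — w1 is not related to itself.
So F validates K; D would additionally require R to be serial. The strongest is K.

K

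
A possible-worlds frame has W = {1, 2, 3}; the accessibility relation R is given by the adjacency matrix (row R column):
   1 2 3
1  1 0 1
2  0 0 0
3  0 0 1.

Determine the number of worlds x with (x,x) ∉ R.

1

Enumerating: 2.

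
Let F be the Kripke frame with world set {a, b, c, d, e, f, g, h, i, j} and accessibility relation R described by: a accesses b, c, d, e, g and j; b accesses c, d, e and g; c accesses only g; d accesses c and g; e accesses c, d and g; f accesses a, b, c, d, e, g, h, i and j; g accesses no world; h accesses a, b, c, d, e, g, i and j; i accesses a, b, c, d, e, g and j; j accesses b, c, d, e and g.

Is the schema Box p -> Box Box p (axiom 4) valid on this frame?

The schema 4 characterises exactly the transitive frames.
Transitive: yes — every two-step R-path is closed by a direct edge.

Yes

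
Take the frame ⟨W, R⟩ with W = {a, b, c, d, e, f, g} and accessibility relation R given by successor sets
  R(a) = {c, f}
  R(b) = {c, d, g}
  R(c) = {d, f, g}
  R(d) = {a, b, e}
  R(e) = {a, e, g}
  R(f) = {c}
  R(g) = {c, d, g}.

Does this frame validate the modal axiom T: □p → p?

No

By correspondence theory, T is valid on a frame iff R is reflexive.
Reflexive: no — a is not related to itself.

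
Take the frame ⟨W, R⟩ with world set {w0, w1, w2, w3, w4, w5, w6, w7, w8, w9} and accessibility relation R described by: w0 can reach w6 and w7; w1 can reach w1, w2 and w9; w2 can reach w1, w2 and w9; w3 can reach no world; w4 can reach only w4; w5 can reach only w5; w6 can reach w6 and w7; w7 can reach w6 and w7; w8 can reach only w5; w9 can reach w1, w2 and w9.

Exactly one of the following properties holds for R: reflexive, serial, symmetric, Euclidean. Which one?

Euclidean

Reflexive: no — w0 is not related to itself.
Serial: no — w3 has no R-successor.
Symmetric: no — w0 R w6 but not w6 R w0.
Euclidean: yes — any two successors of a common world are R-related.
Only Euclidean holds.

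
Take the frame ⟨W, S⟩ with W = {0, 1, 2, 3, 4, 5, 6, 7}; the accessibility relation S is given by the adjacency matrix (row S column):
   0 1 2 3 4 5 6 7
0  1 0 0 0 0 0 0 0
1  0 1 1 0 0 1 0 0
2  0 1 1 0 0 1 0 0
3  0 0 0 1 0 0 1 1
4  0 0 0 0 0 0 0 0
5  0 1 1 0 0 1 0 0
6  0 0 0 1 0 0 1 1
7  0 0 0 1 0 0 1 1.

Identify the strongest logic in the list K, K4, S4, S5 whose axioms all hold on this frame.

K4

Transitive (axiom 4): yes — every two-step S-path is closed by a direct edge.
Reflexive (axiom T): no — 4 is not related to itself.
Euclidean (axiom 5): yes — any two successors of a common world are S-related.
So F validates K, K4; S4 would additionally require S to be reflexive. The strongest is K4.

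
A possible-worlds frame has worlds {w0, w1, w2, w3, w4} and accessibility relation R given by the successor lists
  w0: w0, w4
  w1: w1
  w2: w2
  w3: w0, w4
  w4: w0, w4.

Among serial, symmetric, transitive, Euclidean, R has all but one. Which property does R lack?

symmetric

Serial: yes — every world has a successor (e.g. w0 R w0).
Symmetric: no — w3 R w0 but not w0 R w3.
Transitive: yes — every two-step R-path is closed by a direct edge.
Euclidean: yes — any two successors of a common world are R-related.
Only symmetric fails.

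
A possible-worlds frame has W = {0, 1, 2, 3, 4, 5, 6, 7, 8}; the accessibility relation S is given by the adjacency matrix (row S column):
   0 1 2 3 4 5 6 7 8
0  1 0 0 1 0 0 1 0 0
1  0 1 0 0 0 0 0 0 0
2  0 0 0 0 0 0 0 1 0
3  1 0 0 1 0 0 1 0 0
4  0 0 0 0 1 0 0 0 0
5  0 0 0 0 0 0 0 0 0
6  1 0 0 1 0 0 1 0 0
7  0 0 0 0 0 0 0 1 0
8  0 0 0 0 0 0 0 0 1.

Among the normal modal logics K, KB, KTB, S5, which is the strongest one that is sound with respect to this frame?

Symmetric (axiom B): no — 2 S 7 but not 7 S 2.
Reflexive (axiom T): no — 2 is not related to itself.
Euclidean (axiom 5): yes — any two successors of a common world are S-related.
So F validates K; KB would additionally require S to be symmetric. The strongest is K.

K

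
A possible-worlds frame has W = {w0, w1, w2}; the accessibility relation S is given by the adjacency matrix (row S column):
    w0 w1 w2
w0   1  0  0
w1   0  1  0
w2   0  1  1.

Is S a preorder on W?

Reflexive: yes — every world is S-related to itself.
Transitive: yes — every two-step S-path is closed by a direct edge.
So S is a preorder.

Yes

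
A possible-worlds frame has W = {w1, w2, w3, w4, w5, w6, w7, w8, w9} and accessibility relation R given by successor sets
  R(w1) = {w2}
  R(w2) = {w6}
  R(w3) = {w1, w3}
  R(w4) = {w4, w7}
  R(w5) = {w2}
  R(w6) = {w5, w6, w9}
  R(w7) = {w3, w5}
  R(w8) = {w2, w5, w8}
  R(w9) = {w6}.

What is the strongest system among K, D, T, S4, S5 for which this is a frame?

D

Serial (axiom D): yes — every world has a successor (e.g. w1 R w2).
Reflexive (axiom T): no — w1 is not related to itself.
Transitive (axiom 4): no — w1 R w2 and w2 R w6, but not w1 R w6.
Euclidean (axiom 5): no — w6 R w5 and w6 R w9, but not w5 R w9.
So F validates K, D; T would additionally require R to be reflexive. The strongest is D.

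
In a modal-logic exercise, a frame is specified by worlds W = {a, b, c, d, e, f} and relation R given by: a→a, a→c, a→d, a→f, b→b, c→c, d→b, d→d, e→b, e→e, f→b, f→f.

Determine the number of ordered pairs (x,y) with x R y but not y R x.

Enumerating: (a,c), (a,d), (a,f), (d,b), (e,b), (f,b).

6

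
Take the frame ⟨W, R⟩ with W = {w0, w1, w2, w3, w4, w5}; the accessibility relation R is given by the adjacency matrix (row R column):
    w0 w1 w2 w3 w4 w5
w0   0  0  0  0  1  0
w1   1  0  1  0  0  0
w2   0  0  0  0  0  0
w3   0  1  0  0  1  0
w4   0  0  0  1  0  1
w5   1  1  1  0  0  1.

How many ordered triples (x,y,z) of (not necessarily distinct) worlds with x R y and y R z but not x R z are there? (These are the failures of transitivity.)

Enumerating: (w0,w4,w3), (w0,w4,w5), (w1,w0,w4), (w3,w1,w0), (w3,w1,w2), (w3,w4,w3), (w3,w4,w5), (w4,w3,w1), (w4,w3,w4), (w4,w5,w0), (w4,w5,w1), (w4,w5,w2), (w5,w0,w4).

13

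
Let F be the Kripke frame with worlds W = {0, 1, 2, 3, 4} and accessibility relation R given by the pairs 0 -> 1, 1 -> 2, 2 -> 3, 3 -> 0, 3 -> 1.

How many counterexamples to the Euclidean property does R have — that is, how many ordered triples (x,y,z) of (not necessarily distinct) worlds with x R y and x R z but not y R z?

Enumerating: (0,1,1), (1,2,2), (2,3,3), (3,0,0), (3,1,0), (3,1,1).

6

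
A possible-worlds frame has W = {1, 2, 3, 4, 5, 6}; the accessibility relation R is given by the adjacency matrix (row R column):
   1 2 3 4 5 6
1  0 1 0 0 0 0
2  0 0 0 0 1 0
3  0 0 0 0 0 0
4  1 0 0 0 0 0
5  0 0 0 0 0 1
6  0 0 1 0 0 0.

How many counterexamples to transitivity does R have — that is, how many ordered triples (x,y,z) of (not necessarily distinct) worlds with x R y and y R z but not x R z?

4

Enumerating: (1,2,5), (2,5,6), (4,1,2), (5,6,3).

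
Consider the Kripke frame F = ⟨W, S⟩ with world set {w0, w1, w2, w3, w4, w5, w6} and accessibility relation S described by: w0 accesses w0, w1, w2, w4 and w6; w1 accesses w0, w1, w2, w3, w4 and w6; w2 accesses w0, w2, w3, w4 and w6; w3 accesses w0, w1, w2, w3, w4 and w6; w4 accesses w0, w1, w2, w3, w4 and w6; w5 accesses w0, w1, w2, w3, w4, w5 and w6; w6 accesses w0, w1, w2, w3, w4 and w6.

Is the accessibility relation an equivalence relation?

No

Reflexive: yes — every world is S-related to itself.
Symmetric: no — w1 S w2 but not w2 S w1.
Transitive: no — w0 S w1 and w1 S w3, but not w0 S w3.
So S is not an equivalence relation.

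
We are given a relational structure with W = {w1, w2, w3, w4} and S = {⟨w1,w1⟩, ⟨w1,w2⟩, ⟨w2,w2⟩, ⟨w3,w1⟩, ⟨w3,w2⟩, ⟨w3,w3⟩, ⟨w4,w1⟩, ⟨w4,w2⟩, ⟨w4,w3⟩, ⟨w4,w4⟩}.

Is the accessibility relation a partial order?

Yes

Reflexive: yes — every world is S-related to itself.
Transitive: yes — every two-step S-path is closed by a direct edge.
Antisymmetric: yes — no distinct pair is related both ways.
So S is a partial order.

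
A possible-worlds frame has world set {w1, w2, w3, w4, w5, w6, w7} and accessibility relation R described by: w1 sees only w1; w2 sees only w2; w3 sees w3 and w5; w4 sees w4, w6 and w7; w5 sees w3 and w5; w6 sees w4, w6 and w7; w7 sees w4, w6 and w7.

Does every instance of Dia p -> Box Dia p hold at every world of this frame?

The schema 5 characterises exactly the Euclidean frames.
Euclidean: yes — any two successors of a common world are R-related.

Yes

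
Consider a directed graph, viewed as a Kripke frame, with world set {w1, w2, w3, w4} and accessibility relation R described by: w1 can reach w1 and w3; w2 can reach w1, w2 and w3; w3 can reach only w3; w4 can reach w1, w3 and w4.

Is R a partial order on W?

Yes

Reflexive: yes — every world is R-related to itself.
Transitive: yes — every two-step R-path is closed by a direct edge.
Antisymmetric: yes — no distinct pair is related both ways.
So R is a partial order.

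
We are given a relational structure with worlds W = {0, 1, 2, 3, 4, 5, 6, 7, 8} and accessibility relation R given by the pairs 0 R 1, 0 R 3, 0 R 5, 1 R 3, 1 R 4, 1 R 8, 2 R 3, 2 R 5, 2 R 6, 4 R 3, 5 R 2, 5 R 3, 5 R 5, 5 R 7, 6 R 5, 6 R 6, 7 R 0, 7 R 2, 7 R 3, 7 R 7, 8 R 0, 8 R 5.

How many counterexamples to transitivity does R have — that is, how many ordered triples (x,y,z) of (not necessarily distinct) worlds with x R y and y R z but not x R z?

Enumerating: (0,1,4), (0,1,8), (0,5,2), (0,5,7), (1,8,0), (1,8,5), (2,5,2), (2,5,7), (5,2,6), (5,7,0), (6,5,2), (6,5,3), … and 10 more.
Total: 22.

22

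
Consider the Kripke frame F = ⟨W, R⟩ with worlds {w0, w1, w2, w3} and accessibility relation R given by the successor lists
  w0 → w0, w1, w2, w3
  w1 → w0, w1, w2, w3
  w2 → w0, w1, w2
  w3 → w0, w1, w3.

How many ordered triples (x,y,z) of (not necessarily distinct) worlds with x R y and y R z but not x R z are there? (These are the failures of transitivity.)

Enumerating: (w2,w0,w3), (w2,w1,w3), (w3,w0,w2), (w3,w1,w2).

4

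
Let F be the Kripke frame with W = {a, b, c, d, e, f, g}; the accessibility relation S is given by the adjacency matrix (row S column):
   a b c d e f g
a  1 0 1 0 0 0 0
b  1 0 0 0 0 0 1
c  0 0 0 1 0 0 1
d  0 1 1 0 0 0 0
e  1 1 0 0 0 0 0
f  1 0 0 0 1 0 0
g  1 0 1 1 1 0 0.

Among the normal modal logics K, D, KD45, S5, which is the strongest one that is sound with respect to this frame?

D

Serial (axiom D): yes — every world has a successor (e.g. a S a).
Euclidean (axiom 5): no — b S a and b S g, but not a S g.
Transitive (axiom 4): no — a S c and c S d, but not a S d.
Reflexive (axiom T): no — b is not related to itself.
So F validates K, D; KD45 would additionally require S to be Euclidean and transitive. The strongest is D.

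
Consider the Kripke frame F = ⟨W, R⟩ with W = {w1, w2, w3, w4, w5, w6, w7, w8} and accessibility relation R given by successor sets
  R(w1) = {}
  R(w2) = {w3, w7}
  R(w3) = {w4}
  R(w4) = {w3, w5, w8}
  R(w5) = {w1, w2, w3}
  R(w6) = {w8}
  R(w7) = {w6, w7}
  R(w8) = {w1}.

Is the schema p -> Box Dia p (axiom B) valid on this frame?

No

Axiom B corresponds to the accessibility relation being symmetric.
Symmetric: no — w2 R w3 but not w3 R w2.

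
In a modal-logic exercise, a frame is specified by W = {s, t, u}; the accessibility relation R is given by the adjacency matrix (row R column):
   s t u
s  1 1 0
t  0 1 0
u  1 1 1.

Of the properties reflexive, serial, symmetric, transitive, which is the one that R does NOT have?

symmetric

Reflexive: yes — every world is R-related to itself.
Serial: yes — every world has a successor (e.g. s R s).
Symmetric: no — s R t but not t R s.
Transitive: yes — every two-step R-path is closed by a direct edge.
Only symmetric fails.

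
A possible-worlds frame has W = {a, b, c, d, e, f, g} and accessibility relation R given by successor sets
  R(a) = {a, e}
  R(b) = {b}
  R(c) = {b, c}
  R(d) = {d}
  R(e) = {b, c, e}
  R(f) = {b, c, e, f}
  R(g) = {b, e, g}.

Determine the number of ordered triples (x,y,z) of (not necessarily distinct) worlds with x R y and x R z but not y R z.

14

Enumerating: (a,e,a), (c,b,c), (e,b,c), (e,b,e), (e,c,e), (f,b,c), (f,b,e), (f,b,f), (f,c,e), (f,c,f), (f,e,f), (g,b,e), (g,b,g), (g,e,g).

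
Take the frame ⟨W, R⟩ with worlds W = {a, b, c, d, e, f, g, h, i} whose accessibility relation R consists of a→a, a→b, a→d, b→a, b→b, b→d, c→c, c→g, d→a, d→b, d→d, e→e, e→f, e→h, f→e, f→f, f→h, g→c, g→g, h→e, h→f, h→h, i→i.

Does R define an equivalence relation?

Reflexive: yes — every world is R-related to itself.
Symmetric: yes — every pair in R has its reverse in R.
Transitive: yes — every two-step R-path is closed by a direct edge.
So R is an equivalence relation.

Yes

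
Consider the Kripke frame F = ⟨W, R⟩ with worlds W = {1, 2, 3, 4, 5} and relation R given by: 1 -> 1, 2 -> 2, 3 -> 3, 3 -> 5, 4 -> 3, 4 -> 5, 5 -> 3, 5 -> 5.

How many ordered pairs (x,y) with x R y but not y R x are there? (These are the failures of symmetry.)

Enumerating: (4,3), (4,5).

2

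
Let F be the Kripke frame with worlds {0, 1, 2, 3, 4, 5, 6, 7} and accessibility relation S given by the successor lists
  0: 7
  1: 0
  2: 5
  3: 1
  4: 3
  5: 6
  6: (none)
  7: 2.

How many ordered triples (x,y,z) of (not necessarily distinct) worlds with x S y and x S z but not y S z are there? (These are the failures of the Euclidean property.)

Enumerating: (0,7,7), (1,0,0), (2,5,5), (3,1,1), (4,3,3), (5,6,6), (7,2,2).

7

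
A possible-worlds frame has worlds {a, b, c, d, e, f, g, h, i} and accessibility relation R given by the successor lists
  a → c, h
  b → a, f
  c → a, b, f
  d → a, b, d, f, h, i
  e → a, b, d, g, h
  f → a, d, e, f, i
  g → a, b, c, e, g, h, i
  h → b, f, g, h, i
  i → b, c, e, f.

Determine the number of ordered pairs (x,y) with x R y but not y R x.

25

Enumerating: (a,h), (b,a), (b,f), (c,b), (c,f), (d,a), (d,b), (d,h), (d,i), (e,a), (e,b), (e,d), … and 13 more.
Total: 25.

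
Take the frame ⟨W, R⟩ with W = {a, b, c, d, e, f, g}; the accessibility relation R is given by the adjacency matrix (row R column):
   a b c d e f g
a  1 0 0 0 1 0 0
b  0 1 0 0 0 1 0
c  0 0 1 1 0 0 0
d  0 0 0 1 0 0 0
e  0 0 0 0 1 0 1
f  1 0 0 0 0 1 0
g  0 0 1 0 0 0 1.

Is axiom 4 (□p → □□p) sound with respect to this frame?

Axiom 4 corresponds to the accessibility relation being transitive.
Transitive: no — a R e and e R g, but not a R g.

No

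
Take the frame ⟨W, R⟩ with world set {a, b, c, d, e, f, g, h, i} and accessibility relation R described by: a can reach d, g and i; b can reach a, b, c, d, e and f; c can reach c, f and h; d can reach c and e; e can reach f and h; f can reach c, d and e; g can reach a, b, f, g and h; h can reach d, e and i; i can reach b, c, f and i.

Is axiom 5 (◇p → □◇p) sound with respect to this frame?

No

The schema 5 characterises exactly the Euclidean frames.
Euclidean: no — a R d and a R g, but not d R g.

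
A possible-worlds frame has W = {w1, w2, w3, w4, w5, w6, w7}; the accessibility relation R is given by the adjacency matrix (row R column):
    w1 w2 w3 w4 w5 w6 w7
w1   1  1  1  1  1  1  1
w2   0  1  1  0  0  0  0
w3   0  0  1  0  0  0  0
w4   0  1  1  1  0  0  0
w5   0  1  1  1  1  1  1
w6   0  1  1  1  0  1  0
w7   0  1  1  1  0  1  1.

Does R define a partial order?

Yes

Reflexive: yes — every world is R-related to itself.
Transitive: yes — every two-step R-path is closed by a direct edge.
Antisymmetric: yes — no distinct pair is related both ways.
So R is a partial order.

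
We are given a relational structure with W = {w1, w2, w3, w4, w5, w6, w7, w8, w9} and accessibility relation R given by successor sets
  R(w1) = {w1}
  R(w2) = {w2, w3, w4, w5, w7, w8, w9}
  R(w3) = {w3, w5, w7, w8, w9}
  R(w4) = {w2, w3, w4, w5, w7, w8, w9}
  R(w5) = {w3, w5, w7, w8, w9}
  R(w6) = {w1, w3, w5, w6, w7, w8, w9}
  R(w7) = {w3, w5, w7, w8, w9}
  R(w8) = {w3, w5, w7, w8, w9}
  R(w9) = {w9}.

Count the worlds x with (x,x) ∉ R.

0

R is reflexive; there are no such worlds.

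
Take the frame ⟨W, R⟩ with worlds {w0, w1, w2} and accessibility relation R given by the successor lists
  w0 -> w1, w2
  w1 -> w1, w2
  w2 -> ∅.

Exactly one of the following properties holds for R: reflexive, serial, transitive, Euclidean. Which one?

transitive

Reflexive: no — w0 is not related to itself.
Serial: no — w2 has no R-successor.
Transitive: yes — every two-step R-path is closed by a direct edge.
Euclidean: no — w0 R w2 and w0 R w1, but not w2 R w1.
Only transitive holds.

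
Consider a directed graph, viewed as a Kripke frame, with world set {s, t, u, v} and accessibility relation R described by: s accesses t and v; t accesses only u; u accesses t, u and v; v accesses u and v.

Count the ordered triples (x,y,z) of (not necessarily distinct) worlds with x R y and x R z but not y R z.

6

Enumerating: (s,t,t), (s,t,v), (s,v,t), (u,t,t), (u,t,v), (u,v,t).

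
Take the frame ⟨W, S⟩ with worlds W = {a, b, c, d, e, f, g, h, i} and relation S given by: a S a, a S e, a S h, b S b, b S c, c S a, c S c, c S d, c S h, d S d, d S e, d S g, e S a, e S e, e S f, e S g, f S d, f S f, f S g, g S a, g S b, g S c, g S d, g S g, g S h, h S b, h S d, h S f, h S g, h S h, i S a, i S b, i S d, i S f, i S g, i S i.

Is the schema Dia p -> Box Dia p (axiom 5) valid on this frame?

No

By correspondence theory, 5 is valid on a frame iff S is Euclidean.
Euclidean: no — a S e and a S h, but not e S h.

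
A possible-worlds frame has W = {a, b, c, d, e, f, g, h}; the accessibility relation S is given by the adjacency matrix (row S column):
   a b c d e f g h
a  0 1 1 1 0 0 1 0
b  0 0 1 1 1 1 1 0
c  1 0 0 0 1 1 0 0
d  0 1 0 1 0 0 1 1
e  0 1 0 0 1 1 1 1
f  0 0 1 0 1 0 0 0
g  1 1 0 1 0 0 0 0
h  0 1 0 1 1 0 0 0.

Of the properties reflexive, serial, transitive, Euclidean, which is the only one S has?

serial

Reflexive: no — a is not related to itself.
Serial: yes — every world has a successor (e.g. a S b).
Transitive: no — a S b and b S e, but not a S e.
Euclidean: no — a S c and a S b, but not c S b.
Only serial holds.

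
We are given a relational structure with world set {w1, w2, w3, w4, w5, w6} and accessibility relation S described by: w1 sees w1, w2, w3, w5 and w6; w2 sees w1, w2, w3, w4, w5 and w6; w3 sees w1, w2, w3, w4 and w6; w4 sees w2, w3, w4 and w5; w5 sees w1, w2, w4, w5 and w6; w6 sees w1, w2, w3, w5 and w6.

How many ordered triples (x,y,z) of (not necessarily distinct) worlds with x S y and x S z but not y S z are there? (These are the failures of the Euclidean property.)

20

Enumerating: (w1,w3,w5), (w1,w5,w3), (w2,w1,w4), (w2,w3,w5), (w2,w4,w1), (w2,w4,w6), (w2,w5,w3), (w2,w6,w4), (w3,w1,w4), (w3,w4,w1), (w3,w4,w6), (w3,w6,w4), … and 8 more.
Total: 20.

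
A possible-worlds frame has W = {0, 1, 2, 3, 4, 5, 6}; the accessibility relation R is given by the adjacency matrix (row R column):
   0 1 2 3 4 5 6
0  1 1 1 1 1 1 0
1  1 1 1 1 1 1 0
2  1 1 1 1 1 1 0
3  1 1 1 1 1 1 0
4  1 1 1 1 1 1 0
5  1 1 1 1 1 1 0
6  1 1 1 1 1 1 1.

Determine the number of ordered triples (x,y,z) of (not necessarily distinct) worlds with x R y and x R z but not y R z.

Enumerating: (6,0,6), (6,1,6), (6,2,6), (6,3,6), (6,4,6), (6,5,6).

6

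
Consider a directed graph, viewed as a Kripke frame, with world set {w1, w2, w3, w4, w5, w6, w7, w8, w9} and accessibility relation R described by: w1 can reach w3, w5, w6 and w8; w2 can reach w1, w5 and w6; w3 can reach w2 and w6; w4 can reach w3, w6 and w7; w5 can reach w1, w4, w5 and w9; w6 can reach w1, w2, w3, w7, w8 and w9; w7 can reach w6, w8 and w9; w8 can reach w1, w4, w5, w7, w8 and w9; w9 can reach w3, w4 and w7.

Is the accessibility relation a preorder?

No

Reflexive: no — w1 is not related to itself.
Transitive: no — w1 R w3 and w3 R w2, but not w1 R w2.
So R is not a preorder.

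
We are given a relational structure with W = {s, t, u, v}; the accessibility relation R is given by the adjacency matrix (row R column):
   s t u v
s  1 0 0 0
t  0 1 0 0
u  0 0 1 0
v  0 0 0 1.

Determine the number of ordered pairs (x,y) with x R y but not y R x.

0

R is symmetric; there are no such tuples.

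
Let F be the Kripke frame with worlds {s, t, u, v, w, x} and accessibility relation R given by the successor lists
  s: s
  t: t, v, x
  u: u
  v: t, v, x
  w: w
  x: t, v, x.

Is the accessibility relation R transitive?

Yes

Transitive: yes — every two-step R-path is closed by a direct edge.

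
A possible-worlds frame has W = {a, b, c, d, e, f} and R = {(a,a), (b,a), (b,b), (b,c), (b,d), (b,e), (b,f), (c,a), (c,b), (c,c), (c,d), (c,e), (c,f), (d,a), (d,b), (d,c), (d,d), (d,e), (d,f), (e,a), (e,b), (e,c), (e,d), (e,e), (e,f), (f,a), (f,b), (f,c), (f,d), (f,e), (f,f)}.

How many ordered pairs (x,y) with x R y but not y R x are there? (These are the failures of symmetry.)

Enumerating: (b,a), (c,a), (d,a), (e,a), (f,a).

5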